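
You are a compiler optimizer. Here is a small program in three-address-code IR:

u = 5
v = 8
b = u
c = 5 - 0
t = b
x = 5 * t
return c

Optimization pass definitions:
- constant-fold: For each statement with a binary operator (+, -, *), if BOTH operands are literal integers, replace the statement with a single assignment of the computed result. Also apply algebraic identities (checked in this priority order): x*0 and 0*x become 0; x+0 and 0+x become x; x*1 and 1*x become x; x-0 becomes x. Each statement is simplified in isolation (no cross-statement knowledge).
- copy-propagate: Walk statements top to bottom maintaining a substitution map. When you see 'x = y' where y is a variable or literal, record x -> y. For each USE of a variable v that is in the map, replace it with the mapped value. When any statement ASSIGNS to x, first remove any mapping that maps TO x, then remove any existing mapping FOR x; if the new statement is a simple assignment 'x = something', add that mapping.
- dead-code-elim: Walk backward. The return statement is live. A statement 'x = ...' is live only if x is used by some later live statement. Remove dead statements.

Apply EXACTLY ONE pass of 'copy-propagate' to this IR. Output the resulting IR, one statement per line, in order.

Answer: u = 5
v = 8
b = 5
c = 5 - 0
t = 5
x = 5 * 5
return c

Derivation:
Applying copy-propagate statement-by-statement:
  [1] u = 5  (unchanged)
  [2] v = 8  (unchanged)
  [3] b = u  -> b = 5
  [4] c = 5 - 0  (unchanged)
  [5] t = b  -> t = 5
  [6] x = 5 * t  -> x = 5 * 5
  [7] return c  (unchanged)
Result (7 stmts):
  u = 5
  v = 8
  b = 5
  c = 5 - 0
  t = 5
  x = 5 * 5
  return c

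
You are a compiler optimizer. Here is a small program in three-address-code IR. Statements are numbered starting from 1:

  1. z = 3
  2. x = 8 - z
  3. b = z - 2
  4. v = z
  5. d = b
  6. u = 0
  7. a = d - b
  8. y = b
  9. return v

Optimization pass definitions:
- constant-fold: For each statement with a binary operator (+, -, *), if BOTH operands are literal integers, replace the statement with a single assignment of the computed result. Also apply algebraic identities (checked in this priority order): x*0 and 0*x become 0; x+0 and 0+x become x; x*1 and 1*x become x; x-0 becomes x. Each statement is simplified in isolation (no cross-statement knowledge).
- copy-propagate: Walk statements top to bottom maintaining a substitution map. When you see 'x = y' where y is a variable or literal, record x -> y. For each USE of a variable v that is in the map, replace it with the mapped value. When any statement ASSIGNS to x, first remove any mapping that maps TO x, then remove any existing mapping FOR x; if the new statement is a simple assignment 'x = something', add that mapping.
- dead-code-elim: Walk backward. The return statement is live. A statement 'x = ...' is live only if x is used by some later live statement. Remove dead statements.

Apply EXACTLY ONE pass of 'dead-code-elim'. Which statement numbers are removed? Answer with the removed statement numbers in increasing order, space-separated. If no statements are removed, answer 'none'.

Answer: 2 3 5 6 7 8

Derivation:
Backward liveness scan:
Stmt 1 'z = 3': KEEP (z is live); live-in = []
Stmt 2 'x = 8 - z': DEAD (x not in live set ['z'])
Stmt 3 'b = z - 2': DEAD (b not in live set ['z'])
Stmt 4 'v = z': KEEP (v is live); live-in = ['z']
Stmt 5 'd = b': DEAD (d not in live set ['v'])
Stmt 6 'u = 0': DEAD (u not in live set ['v'])
Stmt 7 'a = d - b': DEAD (a not in live set ['v'])
Stmt 8 'y = b': DEAD (y not in live set ['v'])
Stmt 9 'return v': KEEP (return); live-in = ['v']
Removed statement numbers: [2, 3, 5, 6, 7, 8]
Surviving IR:
  z = 3
  v = z
  return v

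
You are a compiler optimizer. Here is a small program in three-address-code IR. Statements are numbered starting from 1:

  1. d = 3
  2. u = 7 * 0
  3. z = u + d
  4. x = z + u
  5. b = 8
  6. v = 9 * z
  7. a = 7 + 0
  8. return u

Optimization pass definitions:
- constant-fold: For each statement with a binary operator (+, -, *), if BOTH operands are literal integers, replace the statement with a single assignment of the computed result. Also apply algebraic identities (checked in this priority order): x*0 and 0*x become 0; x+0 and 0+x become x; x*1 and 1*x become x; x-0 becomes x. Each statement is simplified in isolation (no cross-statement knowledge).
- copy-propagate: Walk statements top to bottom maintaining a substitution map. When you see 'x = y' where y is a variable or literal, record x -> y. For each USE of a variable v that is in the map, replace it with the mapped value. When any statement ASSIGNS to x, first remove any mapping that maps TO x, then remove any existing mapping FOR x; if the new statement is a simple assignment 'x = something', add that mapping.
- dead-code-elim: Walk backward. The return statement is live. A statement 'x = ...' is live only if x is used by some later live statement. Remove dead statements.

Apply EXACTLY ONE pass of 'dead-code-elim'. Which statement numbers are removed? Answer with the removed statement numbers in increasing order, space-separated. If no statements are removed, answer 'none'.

Backward liveness scan:
Stmt 1 'd = 3': DEAD (d not in live set [])
Stmt 2 'u = 7 * 0': KEEP (u is live); live-in = []
Stmt 3 'z = u + d': DEAD (z not in live set ['u'])
Stmt 4 'x = z + u': DEAD (x not in live set ['u'])
Stmt 5 'b = 8': DEAD (b not in live set ['u'])
Stmt 6 'v = 9 * z': DEAD (v not in live set ['u'])
Stmt 7 'a = 7 + 0': DEAD (a not in live set ['u'])
Stmt 8 'return u': KEEP (return); live-in = ['u']
Removed statement numbers: [1, 3, 4, 5, 6, 7]
Surviving IR:
  u = 7 * 0
  return u

Answer: 1 3 4 5 6 7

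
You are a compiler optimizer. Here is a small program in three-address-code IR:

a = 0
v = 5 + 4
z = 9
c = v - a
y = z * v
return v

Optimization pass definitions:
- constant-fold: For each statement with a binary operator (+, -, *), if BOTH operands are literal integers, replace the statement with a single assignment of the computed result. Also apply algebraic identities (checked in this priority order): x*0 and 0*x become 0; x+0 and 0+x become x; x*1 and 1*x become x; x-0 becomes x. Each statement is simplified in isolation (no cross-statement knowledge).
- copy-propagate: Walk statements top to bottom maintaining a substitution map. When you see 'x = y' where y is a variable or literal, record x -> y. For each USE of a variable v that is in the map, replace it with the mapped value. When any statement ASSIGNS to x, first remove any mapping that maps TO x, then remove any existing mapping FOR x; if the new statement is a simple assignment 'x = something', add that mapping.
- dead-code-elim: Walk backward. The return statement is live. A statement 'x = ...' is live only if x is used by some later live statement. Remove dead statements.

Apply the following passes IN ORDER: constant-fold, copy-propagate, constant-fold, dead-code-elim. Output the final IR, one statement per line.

Initial IR:
  a = 0
  v = 5 + 4
  z = 9
  c = v - a
  y = z * v
  return v
After constant-fold (6 stmts):
  a = 0
  v = 9
  z = 9
  c = v - a
  y = z * v
  return v
After copy-propagate (6 stmts):
  a = 0
  v = 9
  z = 9
  c = 9 - 0
  y = 9 * 9
  return 9
After constant-fold (6 stmts):
  a = 0
  v = 9
  z = 9
  c = 9
  y = 81
  return 9
After dead-code-elim (1 stmts):
  return 9

Answer: return 9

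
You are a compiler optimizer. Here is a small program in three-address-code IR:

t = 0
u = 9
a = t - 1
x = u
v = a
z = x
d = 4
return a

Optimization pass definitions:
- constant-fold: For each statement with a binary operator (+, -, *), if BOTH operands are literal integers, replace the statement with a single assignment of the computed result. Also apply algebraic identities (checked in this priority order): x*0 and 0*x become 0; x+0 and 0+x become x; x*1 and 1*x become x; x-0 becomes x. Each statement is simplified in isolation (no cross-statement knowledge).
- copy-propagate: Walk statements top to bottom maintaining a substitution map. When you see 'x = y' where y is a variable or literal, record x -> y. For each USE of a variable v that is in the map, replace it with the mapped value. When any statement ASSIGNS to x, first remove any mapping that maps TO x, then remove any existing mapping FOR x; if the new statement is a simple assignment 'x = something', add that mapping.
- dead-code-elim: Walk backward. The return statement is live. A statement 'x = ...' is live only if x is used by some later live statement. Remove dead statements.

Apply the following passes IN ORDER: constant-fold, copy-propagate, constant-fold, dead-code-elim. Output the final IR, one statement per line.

Answer: a = -1
return a

Derivation:
Initial IR:
  t = 0
  u = 9
  a = t - 1
  x = u
  v = a
  z = x
  d = 4
  return a
After constant-fold (8 stmts):
  t = 0
  u = 9
  a = t - 1
  x = u
  v = a
  z = x
  d = 4
  return a
After copy-propagate (8 stmts):
  t = 0
  u = 9
  a = 0 - 1
  x = 9
  v = a
  z = 9
  d = 4
  return a
After constant-fold (8 stmts):
  t = 0
  u = 9
  a = -1
  x = 9
  v = a
  z = 9
  d = 4
  return a
After dead-code-elim (2 stmts):
  a = -1
  return a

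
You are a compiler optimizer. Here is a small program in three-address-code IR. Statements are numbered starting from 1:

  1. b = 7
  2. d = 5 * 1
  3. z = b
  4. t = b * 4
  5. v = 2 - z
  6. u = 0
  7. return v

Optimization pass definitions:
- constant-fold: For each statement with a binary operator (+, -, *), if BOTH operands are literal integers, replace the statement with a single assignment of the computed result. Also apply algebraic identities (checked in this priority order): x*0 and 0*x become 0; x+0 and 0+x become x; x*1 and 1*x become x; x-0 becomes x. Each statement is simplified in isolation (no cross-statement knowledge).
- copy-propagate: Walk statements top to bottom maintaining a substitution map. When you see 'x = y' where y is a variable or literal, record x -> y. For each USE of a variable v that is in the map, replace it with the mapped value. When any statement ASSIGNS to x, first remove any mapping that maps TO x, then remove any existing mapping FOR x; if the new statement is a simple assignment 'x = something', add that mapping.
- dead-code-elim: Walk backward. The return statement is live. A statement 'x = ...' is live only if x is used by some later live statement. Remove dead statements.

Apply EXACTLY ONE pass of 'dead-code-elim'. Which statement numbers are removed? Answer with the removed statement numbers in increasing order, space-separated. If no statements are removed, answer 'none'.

Backward liveness scan:
Stmt 1 'b = 7': KEEP (b is live); live-in = []
Stmt 2 'd = 5 * 1': DEAD (d not in live set ['b'])
Stmt 3 'z = b': KEEP (z is live); live-in = ['b']
Stmt 4 't = b * 4': DEAD (t not in live set ['z'])
Stmt 5 'v = 2 - z': KEEP (v is live); live-in = ['z']
Stmt 6 'u = 0': DEAD (u not in live set ['v'])
Stmt 7 'return v': KEEP (return); live-in = ['v']
Removed statement numbers: [2, 4, 6]
Surviving IR:
  b = 7
  z = b
  v = 2 - z
  return v

Answer: 2 4 6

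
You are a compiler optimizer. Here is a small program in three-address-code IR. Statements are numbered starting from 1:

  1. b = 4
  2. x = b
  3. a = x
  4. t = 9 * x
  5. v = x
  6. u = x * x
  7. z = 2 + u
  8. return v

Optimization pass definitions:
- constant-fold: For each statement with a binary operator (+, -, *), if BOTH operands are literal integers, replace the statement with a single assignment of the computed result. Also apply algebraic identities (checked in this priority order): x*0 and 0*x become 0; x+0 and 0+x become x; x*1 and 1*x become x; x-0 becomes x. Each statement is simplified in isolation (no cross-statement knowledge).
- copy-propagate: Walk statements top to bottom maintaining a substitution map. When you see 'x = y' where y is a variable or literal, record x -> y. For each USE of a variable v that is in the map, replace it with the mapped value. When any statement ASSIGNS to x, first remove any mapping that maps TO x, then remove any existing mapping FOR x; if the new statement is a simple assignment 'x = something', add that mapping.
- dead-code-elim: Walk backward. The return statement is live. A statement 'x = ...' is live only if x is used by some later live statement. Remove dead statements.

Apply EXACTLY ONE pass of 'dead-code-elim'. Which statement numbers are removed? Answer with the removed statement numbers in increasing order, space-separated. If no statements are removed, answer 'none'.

Backward liveness scan:
Stmt 1 'b = 4': KEEP (b is live); live-in = []
Stmt 2 'x = b': KEEP (x is live); live-in = ['b']
Stmt 3 'a = x': DEAD (a not in live set ['x'])
Stmt 4 't = 9 * x': DEAD (t not in live set ['x'])
Stmt 5 'v = x': KEEP (v is live); live-in = ['x']
Stmt 6 'u = x * x': DEAD (u not in live set ['v'])
Stmt 7 'z = 2 + u': DEAD (z not in live set ['v'])
Stmt 8 'return v': KEEP (return); live-in = ['v']
Removed statement numbers: [3, 4, 6, 7]
Surviving IR:
  b = 4
  x = b
  v = x
  return v

Answer: 3 4 6 7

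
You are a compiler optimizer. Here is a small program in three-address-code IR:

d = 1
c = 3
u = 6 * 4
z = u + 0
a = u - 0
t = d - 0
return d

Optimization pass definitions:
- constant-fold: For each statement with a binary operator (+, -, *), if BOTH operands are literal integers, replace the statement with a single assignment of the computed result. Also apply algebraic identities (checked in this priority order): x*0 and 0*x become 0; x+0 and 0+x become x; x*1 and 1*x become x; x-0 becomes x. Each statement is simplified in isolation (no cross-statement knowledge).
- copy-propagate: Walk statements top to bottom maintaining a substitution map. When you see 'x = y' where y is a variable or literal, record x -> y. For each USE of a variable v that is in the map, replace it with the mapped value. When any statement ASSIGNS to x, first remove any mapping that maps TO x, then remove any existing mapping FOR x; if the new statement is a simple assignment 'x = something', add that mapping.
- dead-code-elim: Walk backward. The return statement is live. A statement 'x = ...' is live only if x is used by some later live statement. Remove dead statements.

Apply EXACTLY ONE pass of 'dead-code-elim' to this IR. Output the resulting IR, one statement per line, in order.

Applying dead-code-elim statement-by-statement:
  [7] return d  -> KEEP (return); live=['d']
  [6] t = d - 0  -> DEAD (t not live)
  [5] a = u - 0  -> DEAD (a not live)
  [4] z = u + 0  -> DEAD (z not live)
  [3] u = 6 * 4  -> DEAD (u not live)
  [2] c = 3  -> DEAD (c not live)
  [1] d = 1  -> KEEP; live=[]
Result (2 stmts):
  d = 1
  return d

Answer: d = 1
return d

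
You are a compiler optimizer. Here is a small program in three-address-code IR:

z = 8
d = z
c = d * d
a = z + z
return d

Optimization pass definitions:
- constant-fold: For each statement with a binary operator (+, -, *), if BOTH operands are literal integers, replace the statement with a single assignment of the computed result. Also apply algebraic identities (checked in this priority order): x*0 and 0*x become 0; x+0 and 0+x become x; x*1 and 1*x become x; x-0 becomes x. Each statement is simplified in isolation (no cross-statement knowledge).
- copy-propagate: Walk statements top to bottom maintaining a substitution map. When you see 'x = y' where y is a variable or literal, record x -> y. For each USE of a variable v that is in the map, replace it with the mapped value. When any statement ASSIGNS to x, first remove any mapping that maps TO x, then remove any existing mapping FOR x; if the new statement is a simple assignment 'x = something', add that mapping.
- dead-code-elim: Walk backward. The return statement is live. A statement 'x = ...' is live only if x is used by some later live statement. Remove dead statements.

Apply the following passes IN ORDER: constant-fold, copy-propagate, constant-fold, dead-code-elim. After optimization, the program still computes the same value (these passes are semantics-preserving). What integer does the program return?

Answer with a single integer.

Answer: 8

Derivation:
Initial IR:
  z = 8
  d = z
  c = d * d
  a = z + z
  return d
After constant-fold (5 stmts):
  z = 8
  d = z
  c = d * d
  a = z + z
  return d
After copy-propagate (5 stmts):
  z = 8
  d = 8
  c = 8 * 8
  a = 8 + 8
  return 8
After constant-fold (5 stmts):
  z = 8
  d = 8
  c = 64
  a = 16
  return 8
After dead-code-elim (1 stmts):
  return 8
Evaluate:
  z = 8  =>  z = 8
  d = z  =>  d = 8
  c = d * d  =>  c = 64
  a = z + z  =>  a = 16
  return d = 8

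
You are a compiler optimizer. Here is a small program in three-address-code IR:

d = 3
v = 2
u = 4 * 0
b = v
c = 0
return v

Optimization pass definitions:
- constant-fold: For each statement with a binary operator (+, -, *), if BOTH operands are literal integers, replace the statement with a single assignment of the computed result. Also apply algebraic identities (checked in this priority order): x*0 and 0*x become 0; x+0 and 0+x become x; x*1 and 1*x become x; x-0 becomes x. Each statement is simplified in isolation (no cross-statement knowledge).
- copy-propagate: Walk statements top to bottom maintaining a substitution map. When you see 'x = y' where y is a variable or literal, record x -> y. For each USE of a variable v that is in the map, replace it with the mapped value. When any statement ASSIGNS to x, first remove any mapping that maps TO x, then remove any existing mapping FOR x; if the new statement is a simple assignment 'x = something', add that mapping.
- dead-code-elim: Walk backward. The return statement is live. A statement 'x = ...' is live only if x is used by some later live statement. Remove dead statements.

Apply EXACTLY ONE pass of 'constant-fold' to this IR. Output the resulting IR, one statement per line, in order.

Answer: d = 3
v = 2
u = 0
b = v
c = 0
return v

Derivation:
Applying constant-fold statement-by-statement:
  [1] d = 3  (unchanged)
  [2] v = 2  (unchanged)
  [3] u = 4 * 0  -> u = 0
  [4] b = v  (unchanged)
  [5] c = 0  (unchanged)
  [6] return v  (unchanged)
Result (6 stmts):
  d = 3
  v = 2
  u = 0
  b = v
  c = 0
  return v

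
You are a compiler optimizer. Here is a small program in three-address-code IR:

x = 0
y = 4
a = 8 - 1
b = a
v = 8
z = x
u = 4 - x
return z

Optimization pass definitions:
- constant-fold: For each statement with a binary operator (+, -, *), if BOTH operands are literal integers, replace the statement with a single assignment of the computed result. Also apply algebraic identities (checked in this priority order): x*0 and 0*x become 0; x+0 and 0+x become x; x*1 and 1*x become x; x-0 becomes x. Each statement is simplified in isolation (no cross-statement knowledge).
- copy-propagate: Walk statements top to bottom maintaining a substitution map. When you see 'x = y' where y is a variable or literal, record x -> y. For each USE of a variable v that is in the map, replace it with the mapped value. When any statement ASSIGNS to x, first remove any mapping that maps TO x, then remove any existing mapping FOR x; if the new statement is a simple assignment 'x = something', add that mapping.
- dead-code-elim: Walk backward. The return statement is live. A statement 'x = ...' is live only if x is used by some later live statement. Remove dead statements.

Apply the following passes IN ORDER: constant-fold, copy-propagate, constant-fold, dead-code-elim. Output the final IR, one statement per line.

Answer: return 0

Derivation:
Initial IR:
  x = 0
  y = 4
  a = 8 - 1
  b = a
  v = 8
  z = x
  u = 4 - x
  return z
After constant-fold (8 stmts):
  x = 0
  y = 4
  a = 7
  b = a
  v = 8
  z = x
  u = 4 - x
  return z
After copy-propagate (8 stmts):
  x = 0
  y = 4
  a = 7
  b = 7
  v = 8
  z = 0
  u = 4 - 0
  return 0
After constant-fold (8 stmts):
  x = 0
  y = 4
  a = 7
  b = 7
  v = 8
  z = 0
  u = 4
  return 0
After dead-code-elim (1 stmts):
  return 0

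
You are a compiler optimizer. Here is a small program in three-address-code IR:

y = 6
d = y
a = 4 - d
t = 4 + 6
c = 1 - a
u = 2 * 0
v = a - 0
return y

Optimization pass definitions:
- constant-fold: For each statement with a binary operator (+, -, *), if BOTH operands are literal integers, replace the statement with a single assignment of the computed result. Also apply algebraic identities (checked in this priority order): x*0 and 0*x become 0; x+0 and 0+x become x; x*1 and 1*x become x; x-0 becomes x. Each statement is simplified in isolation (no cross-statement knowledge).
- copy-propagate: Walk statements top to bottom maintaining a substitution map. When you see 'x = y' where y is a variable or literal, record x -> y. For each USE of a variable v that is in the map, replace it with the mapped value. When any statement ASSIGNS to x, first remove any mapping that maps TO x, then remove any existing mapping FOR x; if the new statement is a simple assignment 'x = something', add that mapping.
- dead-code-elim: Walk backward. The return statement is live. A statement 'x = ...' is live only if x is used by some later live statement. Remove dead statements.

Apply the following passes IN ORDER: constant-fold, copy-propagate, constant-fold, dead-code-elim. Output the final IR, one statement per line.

Initial IR:
  y = 6
  d = y
  a = 4 - d
  t = 4 + 6
  c = 1 - a
  u = 2 * 0
  v = a - 0
  return y
After constant-fold (8 stmts):
  y = 6
  d = y
  a = 4 - d
  t = 10
  c = 1 - a
  u = 0
  v = a
  return y
After copy-propagate (8 stmts):
  y = 6
  d = 6
  a = 4 - 6
  t = 10
  c = 1 - a
  u = 0
  v = a
  return 6
After constant-fold (8 stmts):
  y = 6
  d = 6
  a = -2
  t = 10
  c = 1 - a
  u = 0
  v = a
  return 6
After dead-code-elim (1 stmts):
  return 6

Answer: return 6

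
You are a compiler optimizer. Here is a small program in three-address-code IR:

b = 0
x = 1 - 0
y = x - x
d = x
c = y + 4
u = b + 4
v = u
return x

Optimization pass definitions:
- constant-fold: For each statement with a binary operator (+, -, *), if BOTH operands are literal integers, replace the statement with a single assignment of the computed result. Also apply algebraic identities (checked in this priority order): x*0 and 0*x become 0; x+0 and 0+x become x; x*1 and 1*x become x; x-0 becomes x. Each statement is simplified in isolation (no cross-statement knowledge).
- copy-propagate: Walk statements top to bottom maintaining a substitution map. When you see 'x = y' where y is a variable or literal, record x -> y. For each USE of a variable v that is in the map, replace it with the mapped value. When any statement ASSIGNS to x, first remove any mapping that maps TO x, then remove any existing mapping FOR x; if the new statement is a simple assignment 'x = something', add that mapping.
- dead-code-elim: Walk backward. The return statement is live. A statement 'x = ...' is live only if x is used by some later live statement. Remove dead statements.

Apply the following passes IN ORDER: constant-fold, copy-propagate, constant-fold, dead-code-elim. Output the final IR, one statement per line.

Answer: return 1

Derivation:
Initial IR:
  b = 0
  x = 1 - 0
  y = x - x
  d = x
  c = y + 4
  u = b + 4
  v = u
  return x
After constant-fold (8 stmts):
  b = 0
  x = 1
  y = x - x
  d = x
  c = y + 4
  u = b + 4
  v = u
  return x
After copy-propagate (8 stmts):
  b = 0
  x = 1
  y = 1 - 1
  d = 1
  c = y + 4
  u = 0 + 4
  v = u
  return 1
After constant-fold (8 stmts):
  b = 0
  x = 1
  y = 0
  d = 1
  c = y + 4
  u = 4
  v = u
  return 1
After dead-code-elim (1 stmts):
  return 1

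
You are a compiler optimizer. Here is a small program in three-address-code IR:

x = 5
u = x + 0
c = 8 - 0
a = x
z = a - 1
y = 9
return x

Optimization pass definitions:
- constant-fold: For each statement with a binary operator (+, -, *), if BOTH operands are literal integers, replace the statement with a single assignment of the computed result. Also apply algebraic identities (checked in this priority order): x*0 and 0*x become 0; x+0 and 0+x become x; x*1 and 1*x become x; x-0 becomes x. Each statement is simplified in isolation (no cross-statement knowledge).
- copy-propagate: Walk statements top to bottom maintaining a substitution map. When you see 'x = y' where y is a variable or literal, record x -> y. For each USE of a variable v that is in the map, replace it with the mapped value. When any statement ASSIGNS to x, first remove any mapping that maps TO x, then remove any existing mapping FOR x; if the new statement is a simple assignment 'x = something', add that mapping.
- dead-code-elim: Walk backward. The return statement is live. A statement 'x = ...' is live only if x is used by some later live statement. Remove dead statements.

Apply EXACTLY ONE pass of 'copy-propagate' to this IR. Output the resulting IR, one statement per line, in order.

Applying copy-propagate statement-by-statement:
  [1] x = 5  (unchanged)
  [2] u = x + 0  -> u = 5 + 0
  [3] c = 8 - 0  (unchanged)
  [4] a = x  -> a = 5
  [5] z = a - 1  -> z = 5 - 1
  [6] y = 9  (unchanged)
  [7] return x  -> return 5
Result (7 stmts):
  x = 5
  u = 5 + 0
  c = 8 - 0
  a = 5
  z = 5 - 1
  y = 9
  return 5

Answer: x = 5
u = 5 + 0
c = 8 - 0
a = 5
z = 5 - 1
y = 9
return 5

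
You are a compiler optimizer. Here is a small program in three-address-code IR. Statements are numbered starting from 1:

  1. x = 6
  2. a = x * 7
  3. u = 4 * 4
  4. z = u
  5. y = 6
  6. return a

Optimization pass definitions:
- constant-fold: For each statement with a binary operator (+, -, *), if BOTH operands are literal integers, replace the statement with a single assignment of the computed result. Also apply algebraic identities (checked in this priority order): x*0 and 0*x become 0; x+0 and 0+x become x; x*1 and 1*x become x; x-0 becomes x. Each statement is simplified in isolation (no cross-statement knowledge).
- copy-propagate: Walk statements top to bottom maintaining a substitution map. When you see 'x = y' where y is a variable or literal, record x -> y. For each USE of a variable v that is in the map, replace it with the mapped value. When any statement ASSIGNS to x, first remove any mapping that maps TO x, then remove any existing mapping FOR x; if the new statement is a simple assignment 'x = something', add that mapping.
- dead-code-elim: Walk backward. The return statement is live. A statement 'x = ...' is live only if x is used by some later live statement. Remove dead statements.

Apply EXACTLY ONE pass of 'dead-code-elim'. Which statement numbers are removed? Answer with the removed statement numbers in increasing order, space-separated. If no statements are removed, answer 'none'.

Answer: 3 4 5

Derivation:
Backward liveness scan:
Stmt 1 'x = 6': KEEP (x is live); live-in = []
Stmt 2 'a = x * 7': KEEP (a is live); live-in = ['x']
Stmt 3 'u = 4 * 4': DEAD (u not in live set ['a'])
Stmt 4 'z = u': DEAD (z not in live set ['a'])
Stmt 5 'y = 6': DEAD (y not in live set ['a'])
Stmt 6 'return a': KEEP (return); live-in = ['a']
Removed statement numbers: [3, 4, 5]
Surviving IR:
  x = 6
  a = x * 7
  return a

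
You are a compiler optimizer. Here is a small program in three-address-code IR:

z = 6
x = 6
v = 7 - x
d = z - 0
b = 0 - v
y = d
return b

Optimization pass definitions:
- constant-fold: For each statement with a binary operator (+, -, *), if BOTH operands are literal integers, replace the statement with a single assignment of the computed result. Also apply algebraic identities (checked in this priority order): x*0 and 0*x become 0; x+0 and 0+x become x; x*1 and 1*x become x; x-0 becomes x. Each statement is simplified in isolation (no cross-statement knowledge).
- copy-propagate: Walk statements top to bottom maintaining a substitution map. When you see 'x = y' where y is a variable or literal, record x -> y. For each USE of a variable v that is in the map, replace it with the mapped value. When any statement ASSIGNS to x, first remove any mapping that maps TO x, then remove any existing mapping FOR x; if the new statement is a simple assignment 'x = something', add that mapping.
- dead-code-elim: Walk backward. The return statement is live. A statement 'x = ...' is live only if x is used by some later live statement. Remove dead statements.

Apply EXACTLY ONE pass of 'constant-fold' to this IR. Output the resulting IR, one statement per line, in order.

Answer: z = 6
x = 6
v = 7 - x
d = z
b = 0 - v
y = d
return b

Derivation:
Applying constant-fold statement-by-statement:
  [1] z = 6  (unchanged)
  [2] x = 6  (unchanged)
  [3] v = 7 - x  (unchanged)
  [4] d = z - 0  -> d = z
  [5] b = 0 - v  (unchanged)
  [6] y = d  (unchanged)
  [7] return b  (unchanged)
Result (7 stmts):
  z = 6
  x = 6
  v = 7 - x
  d = z
  b = 0 - v
  y = d
  return b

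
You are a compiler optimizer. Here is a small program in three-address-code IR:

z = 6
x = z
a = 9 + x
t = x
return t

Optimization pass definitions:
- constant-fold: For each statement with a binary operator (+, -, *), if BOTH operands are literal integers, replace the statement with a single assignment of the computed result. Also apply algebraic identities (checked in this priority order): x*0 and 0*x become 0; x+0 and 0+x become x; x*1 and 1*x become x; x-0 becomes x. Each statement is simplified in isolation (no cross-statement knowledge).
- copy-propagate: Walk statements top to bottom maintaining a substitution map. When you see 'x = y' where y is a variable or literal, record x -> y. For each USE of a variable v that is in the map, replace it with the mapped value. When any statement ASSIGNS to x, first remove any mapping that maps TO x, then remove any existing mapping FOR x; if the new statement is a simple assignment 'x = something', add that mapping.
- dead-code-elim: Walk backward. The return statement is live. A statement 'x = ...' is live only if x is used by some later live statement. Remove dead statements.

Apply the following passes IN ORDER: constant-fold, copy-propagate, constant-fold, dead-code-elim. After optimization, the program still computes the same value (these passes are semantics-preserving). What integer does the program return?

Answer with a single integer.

Initial IR:
  z = 6
  x = z
  a = 9 + x
  t = x
  return t
After constant-fold (5 stmts):
  z = 6
  x = z
  a = 9 + x
  t = x
  return t
After copy-propagate (5 stmts):
  z = 6
  x = 6
  a = 9 + 6
  t = 6
  return 6
After constant-fold (5 stmts):
  z = 6
  x = 6
  a = 15
  t = 6
  return 6
After dead-code-elim (1 stmts):
  return 6
Evaluate:
  z = 6  =>  z = 6
  x = z  =>  x = 6
  a = 9 + x  =>  a = 15
  t = x  =>  t = 6
  return t = 6

Answer: 6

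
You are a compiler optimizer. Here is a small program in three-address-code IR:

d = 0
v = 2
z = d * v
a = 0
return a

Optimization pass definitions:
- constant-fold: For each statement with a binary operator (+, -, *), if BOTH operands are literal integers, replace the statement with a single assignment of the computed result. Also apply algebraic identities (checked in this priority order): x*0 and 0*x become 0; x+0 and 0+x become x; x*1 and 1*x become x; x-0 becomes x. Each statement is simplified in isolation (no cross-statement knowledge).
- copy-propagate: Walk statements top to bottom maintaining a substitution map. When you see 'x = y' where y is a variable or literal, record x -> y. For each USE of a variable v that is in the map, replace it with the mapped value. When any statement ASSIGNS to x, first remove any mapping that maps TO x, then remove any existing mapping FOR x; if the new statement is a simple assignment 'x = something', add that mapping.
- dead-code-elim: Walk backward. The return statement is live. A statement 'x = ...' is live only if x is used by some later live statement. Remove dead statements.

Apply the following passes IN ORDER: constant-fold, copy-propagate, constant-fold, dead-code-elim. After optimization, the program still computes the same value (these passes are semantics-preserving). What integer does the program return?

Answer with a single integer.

Answer: 0

Derivation:
Initial IR:
  d = 0
  v = 2
  z = d * v
  a = 0
  return a
After constant-fold (5 stmts):
  d = 0
  v = 2
  z = d * v
  a = 0
  return a
After copy-propagate (5 stmts):
  d = 0
  v = 2
  z = 0 * 2
  a = 0
  return 0
After constant-fold (5 stmts):
  d = 0
  v = 2
  z = 0
  a = 0
  return 0
After dead-code-elim (1 stmts):
  return 0
Evaluate:
  d = 0  =>  d = 0
  v = 2  =>  v = 2
  z = d * v  =>  z = 0
  a = 0  =>  a = 0
  return a = 0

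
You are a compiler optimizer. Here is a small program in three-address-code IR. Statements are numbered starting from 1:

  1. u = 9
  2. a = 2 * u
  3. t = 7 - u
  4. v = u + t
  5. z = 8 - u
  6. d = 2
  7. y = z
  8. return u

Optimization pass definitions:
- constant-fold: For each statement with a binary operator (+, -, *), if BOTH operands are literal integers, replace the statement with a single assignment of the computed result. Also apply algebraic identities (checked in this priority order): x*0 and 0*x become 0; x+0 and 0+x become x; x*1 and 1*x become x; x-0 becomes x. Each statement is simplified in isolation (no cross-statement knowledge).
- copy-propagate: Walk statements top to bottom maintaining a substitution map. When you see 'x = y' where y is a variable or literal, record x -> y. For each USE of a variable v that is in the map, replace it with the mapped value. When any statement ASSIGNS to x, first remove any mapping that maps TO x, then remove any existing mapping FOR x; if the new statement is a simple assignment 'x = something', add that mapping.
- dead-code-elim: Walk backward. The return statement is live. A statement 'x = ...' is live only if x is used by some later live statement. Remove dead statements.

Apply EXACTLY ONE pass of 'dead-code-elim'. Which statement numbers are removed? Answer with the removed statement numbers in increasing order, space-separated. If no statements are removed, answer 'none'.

Backward liveness scan:
Stmt 1 'u = 9': KEEP (u is live); live-in = []
Stmt 2 'a = 2 * u': DEAD (a not in live set ['u'])
Stmt 3 't = 7 - u': DEAD (t not in live set ['u'])
Stmt 4 'v = u + t': DEAD (v not in live set ['u'])
Stmt 5 'z = 8 - u': DEAD (z not in live set ['u'])
Stmt 6 'd = 2': DEAD (d not in live set ['u'])
Stmt 7 'y = z': DEAD (y not in live set ['u'])
Stmt 8 'return u': KEEP (return); live-in = ['u']
Removed statement numbers: [2, 3, 4, 5, 6, 7]
Surviving IR:
  u = 9
  return u

Answer: 2 3 4 5 6 7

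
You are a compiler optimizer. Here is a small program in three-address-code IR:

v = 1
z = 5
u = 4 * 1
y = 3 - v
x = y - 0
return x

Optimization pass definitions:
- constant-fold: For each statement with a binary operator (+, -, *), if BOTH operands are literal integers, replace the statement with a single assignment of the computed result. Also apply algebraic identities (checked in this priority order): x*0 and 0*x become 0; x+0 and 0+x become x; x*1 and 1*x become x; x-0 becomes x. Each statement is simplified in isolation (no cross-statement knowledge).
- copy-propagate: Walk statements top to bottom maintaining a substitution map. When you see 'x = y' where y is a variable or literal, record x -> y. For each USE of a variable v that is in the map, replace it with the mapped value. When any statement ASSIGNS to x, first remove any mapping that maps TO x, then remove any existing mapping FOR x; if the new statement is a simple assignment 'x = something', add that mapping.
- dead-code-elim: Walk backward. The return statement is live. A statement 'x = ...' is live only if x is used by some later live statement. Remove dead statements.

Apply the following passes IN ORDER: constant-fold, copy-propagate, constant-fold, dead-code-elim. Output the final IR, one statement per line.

Answer: y = 2
return y

Derivation:
Initial IR:
  v = 1
  z = 5
  u = 4 * 1
  y = 3 - v
  x = y - 0
  return x
After constant-fold (6 stmts):
  v = 1
  z = 5
  u = 4
  y = 3 - v
  x = y
  return x
After copy-propagate (6 stmts):
  v = 1
  z = 5
  u = 4
  y = 3 - 1
  x = y
  return y
After constant-fold (6 stmts):
  v = 1
  z = 5
  u = 4
  y = 2
  x = y
  return y
After dead-code-elim (2 stmts):
  y = 2
  return y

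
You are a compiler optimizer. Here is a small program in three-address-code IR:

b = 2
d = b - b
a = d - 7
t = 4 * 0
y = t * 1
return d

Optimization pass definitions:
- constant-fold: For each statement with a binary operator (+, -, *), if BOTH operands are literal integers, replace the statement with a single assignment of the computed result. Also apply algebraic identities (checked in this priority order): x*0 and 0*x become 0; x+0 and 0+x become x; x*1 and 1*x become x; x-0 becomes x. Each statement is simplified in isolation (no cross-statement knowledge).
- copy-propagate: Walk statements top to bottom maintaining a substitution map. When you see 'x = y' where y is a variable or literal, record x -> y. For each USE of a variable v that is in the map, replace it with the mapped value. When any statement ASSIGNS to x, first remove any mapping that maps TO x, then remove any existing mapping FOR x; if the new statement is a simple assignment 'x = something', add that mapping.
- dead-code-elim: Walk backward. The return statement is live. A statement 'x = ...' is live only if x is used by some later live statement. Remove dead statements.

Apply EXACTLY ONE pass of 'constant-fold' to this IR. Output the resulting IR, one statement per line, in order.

Answer: b = 2
d = b - b
a = d - 7
t = 0
y = t
return d

Derivation:
Applying constant-fold statement-by-statement:
  [1] b = 2  (unchanged)
  [2] d = b - b  (unchanged)
  [3] a = d - 7  (unchanged)
  [4] t = 4 * 0  -> t = 0
  [5] y = t * 1  -> y = t
  [6] return d  (unchanged)
Result (6 stmts):
  b = 2
  d = b - b
  a = d - 7
  t = 0
  y = t
  return d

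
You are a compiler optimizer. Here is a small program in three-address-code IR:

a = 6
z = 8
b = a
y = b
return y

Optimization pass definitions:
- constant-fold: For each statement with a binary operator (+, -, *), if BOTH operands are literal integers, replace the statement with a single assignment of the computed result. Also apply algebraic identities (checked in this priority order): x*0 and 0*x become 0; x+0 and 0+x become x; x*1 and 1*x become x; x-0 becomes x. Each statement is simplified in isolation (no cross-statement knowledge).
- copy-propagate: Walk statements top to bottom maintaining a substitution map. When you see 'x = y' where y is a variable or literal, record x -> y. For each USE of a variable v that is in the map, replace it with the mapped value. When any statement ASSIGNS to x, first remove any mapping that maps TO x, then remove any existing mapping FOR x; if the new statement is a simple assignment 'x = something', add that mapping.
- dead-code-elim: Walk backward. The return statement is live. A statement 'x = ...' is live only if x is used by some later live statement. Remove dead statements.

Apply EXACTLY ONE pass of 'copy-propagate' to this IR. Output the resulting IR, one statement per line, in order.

Answer: a = 6
z = 8
b = 6
y = 6
return 6

Derivation:
Applying copy-propagate statement-by-statement:
  [1] a = 6  (unchanged)
  [2] z = 8  (unchanged)
  [3] b = a  -> b = 6
  [4] y = b  -> y = 6
  [5] return y  -> return 6
Result (5 stmts):
  a = 6
  z = 8
  b = 6
  y = 6
  return 6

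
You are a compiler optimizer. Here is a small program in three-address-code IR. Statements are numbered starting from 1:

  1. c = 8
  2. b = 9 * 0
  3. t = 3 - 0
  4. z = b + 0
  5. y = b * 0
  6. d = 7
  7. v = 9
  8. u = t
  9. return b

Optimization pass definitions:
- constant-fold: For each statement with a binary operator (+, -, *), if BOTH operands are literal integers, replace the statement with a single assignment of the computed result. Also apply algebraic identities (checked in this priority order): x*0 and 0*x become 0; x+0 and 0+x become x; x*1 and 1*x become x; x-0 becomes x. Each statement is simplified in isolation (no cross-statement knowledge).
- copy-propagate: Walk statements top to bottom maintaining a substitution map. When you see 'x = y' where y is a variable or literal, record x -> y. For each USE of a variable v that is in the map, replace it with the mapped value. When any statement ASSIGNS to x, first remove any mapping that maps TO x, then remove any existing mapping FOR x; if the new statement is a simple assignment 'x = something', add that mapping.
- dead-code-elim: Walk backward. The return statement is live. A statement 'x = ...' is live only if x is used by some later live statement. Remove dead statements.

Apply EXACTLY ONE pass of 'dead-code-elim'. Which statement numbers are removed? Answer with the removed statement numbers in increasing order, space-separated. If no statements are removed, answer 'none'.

Answer: 1 3 4 5 6 7 8

Derivation:
Backward liveness scan:
Stmt 1 'c = 8': DEAD (c not in live set [])
Stmt 2 'b = 9 * 0': KEEP (b is live); live-in = []
Stmt 3 't = 3 - 0': DEAD (t not in live set ['b'])
Stmt 4 'z = b + 0': DEAD (z not in live set ['b'])
Stmt 5 'y = b * 0': DEAD (y not in live set ['b'])
Stmt 6 'd = 7': DEAD (d not in live set ['b'])
Stmt 7 'v = 9': DEAD (v not in live set ['b'])
Stmt 8 'u = t': DEAD (u not in live set ['b'])
Stmt 9 'return b': KEEP (return); live-in = ['b']
Removed statement numbers: [1, 3, 4, 5, 6, 7, 8]
Surviving IR:
  b = 9 * 0
  return b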